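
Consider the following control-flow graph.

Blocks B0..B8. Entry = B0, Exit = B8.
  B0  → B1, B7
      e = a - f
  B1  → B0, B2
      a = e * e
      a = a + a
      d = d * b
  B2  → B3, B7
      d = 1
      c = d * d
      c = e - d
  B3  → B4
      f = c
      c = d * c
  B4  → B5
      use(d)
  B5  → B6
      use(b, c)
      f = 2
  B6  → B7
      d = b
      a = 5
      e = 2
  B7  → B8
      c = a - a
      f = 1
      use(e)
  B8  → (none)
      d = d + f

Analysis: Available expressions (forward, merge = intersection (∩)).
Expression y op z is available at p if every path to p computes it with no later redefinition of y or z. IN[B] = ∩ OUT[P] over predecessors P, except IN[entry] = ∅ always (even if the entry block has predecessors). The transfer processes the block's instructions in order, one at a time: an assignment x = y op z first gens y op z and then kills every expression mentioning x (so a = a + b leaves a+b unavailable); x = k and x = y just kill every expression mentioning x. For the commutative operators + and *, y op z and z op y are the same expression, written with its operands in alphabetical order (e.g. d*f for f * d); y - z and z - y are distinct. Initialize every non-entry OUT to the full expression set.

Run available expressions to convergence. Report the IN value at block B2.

Fixpoint table:
  B0:   IN={}   OUT={a-f}
  B1:   IN={a-f}   OUT={e*e}
  B2:   IN={e*e}   OUT={d*d, e*e, e-d}
  B3:   IN={d*d, e*e, e-d}   OUT={d*d, e*e, e-d}
  B4:   IN={d*d, e*e, e-d}   OUT={d*d, e*e, e-d}
  B5:   IN={d*d, e*e, e-d}   OUT={d*d, e*e, e-d}
  B6:   IN={d*d, e*e, e-d}   OUT={}
  B7:   IN={}   OUT={a-a}
  B8:   IN={a-a}   OUT={a-a}

Merge at B2: IN[B2] = OUT[B1] = {e*e}

Answer: {e*e}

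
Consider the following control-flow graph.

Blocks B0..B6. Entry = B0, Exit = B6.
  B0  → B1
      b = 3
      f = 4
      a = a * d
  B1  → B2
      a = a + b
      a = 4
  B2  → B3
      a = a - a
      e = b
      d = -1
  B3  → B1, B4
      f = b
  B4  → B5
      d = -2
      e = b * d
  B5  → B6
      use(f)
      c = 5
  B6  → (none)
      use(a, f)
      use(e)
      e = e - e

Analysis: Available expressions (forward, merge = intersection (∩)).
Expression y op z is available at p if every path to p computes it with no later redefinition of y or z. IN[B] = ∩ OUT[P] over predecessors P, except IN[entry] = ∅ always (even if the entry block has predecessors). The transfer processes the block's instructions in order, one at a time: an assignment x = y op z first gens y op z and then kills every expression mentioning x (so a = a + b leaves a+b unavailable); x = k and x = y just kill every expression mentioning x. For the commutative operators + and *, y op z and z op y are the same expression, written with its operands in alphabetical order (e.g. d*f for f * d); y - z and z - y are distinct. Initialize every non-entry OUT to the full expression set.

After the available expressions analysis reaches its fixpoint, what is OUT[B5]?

Answer: {b*d}

Trace:
Fixpoint table:
  B0:   IN={}   OUT={}
  B1:   IN={}   OUT={}
  B2:   IN={}   OUT={}
  B3:   IN={}   OUT={}
  B4:   IN={}   OUT={b*d}
  B5:   IN={b*d}   OUT={b*d}
  B6:   IN={b*d}   OUT={b*d}

Merge at B5: IN[B5] = OUT[B4] = {b*d}
Applying B5's transfer function to that IN value gives OUT[B5] (row B5 above).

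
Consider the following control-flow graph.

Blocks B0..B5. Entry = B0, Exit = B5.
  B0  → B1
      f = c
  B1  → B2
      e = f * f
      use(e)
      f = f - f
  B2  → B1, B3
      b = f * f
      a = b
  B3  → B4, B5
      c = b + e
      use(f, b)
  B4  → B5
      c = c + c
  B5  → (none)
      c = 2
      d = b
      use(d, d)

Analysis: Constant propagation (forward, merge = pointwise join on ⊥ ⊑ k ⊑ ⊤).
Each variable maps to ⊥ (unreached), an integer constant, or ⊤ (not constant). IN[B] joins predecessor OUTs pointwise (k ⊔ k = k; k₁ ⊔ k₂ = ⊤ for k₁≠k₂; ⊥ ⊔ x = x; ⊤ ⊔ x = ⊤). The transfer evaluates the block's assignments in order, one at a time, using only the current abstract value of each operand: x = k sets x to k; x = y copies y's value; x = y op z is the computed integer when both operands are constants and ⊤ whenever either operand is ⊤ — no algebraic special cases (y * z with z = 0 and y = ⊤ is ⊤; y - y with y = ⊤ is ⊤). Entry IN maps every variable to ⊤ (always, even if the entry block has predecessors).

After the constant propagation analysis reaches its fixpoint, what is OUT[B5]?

Converged values:
  B0:   IN=(all ⊤)   OUT=(all ⊤)
  B1:   IN=(all ⊤)   OUT=(all ⊤)
  B2:   IN=(all ⊤)   OUT=(all ⊤)
  B3:   IN=(all ⊤)   OUT=(all ⊤)
  B4:   IN=(all ⊤)   OUT=(all ⊤)
  B5:   IN=(all ⊤)   OUT={c:2; rest ⊤}

Merge at B5: IN[B5] = OUT[B3] ⊔ OUT[B4] = {a: ⊤, b: ⊤, c: ⊤, d: ⊤, e: ⊤, f: ⊤}
Applying B5's transfer function to that IN value gives OUT[B5] (row B5 above).

Answer: {a: ⊤, b: ⊤, c: 2, d: ⊤, e: ⊤, f: ⊤}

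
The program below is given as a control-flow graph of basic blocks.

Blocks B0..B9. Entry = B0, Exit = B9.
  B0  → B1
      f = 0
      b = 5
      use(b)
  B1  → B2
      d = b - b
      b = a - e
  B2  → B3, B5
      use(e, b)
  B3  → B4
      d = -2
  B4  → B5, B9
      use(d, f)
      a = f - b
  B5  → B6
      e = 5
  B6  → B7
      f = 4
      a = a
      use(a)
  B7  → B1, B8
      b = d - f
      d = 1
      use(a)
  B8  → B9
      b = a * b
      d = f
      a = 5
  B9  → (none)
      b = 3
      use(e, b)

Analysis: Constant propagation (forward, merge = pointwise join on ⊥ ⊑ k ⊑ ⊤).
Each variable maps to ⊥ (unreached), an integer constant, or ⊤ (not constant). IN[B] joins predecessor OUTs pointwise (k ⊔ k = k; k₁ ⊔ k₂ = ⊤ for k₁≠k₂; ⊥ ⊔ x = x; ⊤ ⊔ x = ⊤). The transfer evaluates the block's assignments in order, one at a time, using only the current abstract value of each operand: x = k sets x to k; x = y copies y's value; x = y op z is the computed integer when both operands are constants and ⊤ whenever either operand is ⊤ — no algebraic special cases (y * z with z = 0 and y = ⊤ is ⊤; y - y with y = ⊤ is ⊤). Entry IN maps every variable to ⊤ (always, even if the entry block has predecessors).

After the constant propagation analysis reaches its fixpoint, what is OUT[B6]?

Answer: {a: ⊤, b: ⊤, c: ⊤, d: ⊤, e: 5, f: 4}

Derivation:
Converged values:
  B0: | IN=(all ⊤) | OUT={b:5, f:0; rest ⊤}
  B1: | IN=(all ⊤) | OUT=(all ⊤)
  B2: | IN=(all ⊤) | OUT=(all ⊤)
  B3: | IN=(all ⊤) | OUT={d:-2; rest ⊤}
  B4: | IN={d:-2; rest ⊤} | OUT={d:-2; rest ⊤}
  B5: | IN=(all ⊤) | OUT={e:5; rest ⊤}
  B6: | IN={e:5; rest ⊤} | OUT={e:5, f:4; rest ⊤}
  B7: | IN={e:5, f:4; rest ⊤} | OUT={d:1, e:5, f:4; rest ⊤}
  B8: | IN={d:1, e:5, f:4; rest ⊤} | OUT={a:5, d:4, e:5, f:4; rest ⊤}
  B9: | IN=(all ⊤) | OUT={b:3; rest ⊤}

Merge at B6: IN[B6] = OUT[B5] = {a: ⊤, b: ⊤, c: ⊤, d: ⊤, e: 5, f: ⊤}
Applying B6's transfer function to that IN value gives OUT[B6] (row B6 above).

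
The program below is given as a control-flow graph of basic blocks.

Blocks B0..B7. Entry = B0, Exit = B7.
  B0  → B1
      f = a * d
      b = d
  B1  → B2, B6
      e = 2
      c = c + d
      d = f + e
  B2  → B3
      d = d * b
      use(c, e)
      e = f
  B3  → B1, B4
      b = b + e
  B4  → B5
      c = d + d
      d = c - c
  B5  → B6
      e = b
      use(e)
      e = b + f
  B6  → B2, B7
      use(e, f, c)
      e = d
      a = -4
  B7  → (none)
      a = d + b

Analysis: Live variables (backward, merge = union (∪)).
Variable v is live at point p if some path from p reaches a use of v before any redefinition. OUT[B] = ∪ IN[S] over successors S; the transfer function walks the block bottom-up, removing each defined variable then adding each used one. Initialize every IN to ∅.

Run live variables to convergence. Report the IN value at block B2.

Answer: {b, c, d, e, f}

Trace:
Per-block solution:
  B0: | IN={a, c, d} | OUT={b, c, d, f}
  B1: | IN={b, c, d, f} | OUT={b, c, d, e, f}
  B2: | IN={b, c, d, e, f} | OUT={b, c, d, e, f}
  B3: | IN={b, c, d, e, f} | OUT={b, c, d, f}
  B4: | IN={b, d, f} | OUT={b, c, d, f}
  B5: | IN={b, c, d, f} | OUT={b, c, d, e, f}
  B6: | IN={b, c, d, e, f} | OUT={b, c, d, e, f}
  B7: | IN={b, d} | OUT={}

Merge at B2: OUT[B2] = IN[B3] = {b, c, d, e, f}
Applying B2's transfer function to that OUT value gives IN[B2] (row B2 above).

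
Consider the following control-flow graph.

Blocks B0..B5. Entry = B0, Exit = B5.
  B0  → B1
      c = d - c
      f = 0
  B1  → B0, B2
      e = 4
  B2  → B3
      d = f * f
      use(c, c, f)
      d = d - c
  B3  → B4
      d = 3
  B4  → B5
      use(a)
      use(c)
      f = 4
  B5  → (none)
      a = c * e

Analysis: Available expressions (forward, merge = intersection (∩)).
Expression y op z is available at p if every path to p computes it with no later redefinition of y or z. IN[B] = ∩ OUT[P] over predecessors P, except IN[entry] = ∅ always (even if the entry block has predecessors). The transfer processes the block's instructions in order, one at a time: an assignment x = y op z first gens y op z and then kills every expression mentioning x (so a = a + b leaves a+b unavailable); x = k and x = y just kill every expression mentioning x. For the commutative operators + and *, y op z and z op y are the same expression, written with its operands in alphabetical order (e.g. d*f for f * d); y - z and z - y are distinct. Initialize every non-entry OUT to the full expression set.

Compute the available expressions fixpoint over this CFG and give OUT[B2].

Converged values:
  B0: | IN={} | OUT={}
  B1: | IN={} | OUT={}
  B2: | IN={} | OUT={f*f}
  B3: | IN={f*f} | OUT={f*f}
  B4: | IN={f*f} | OUT={}
  B5: | IN={} | OUT={c*e}

Merge at B2: IN[B2] = OUT[B1] = {}
Applying B2's transfer function to that IN value gives OUT[B2] (row B2 above).

Answer: {f*f}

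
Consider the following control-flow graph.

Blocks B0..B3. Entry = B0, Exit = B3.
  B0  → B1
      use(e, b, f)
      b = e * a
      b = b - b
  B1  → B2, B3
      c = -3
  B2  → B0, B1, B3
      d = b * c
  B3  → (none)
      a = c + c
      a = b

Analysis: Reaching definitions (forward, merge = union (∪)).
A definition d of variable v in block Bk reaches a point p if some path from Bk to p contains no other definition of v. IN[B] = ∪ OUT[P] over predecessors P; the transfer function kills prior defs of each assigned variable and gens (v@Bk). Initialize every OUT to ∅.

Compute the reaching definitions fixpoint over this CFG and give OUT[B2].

Answer: {b@B0, c@B1, d@B2}

Working:
Converged values:
  B0:   IN={b@B0, c@B1, d@B2}   OUT={b@B0, c@B1, d@B2}
  B1:   IN={b@B0, c@B1, d@B2}   OUT={b@B0, c@B1, d@B2}
  B2:   IN={b@B0, c@B1, d@B2}   OUT={b@B0, c@B1, d@B2}
  B3:   IN={b@B0, c@B1, d@B2}   OUT={a@B3, b@B0, c@B1, d@B2}

Merge at B2: IN[B2] = OUT[B1] = {b@B0, c@B1, d@B2}
Applying B2's transfer function to that IN value gives OUT[B2] (row B2 above).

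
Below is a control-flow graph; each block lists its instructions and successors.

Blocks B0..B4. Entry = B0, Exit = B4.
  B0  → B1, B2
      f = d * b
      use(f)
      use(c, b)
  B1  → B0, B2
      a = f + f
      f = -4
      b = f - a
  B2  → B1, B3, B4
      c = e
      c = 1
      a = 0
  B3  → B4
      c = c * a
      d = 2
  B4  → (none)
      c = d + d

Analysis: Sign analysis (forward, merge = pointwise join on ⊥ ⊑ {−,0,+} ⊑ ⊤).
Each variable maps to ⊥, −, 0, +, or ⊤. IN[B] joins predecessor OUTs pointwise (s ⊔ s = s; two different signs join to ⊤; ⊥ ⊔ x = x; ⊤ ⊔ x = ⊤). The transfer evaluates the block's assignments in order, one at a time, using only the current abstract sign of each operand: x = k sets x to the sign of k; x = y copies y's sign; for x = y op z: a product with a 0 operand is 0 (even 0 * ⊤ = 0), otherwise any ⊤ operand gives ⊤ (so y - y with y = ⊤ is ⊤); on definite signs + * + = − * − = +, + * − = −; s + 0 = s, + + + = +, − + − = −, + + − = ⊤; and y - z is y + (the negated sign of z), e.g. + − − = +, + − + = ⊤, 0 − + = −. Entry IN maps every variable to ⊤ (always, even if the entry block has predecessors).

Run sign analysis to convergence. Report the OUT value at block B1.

Answer: {a: ⊤, b: ⊤, c: ⊤, d: ⊤, e: ⊤, f: -}

Trace:
Per-block solution:
  B0:   IN=(all ⊤)   OUT=(all ⊤)
  B1:   IN=(all ⊤)   OUT={f:-; rest ⊤}
  B2:   IN=(all ⊤)   OUT={a:0, c:+; rest ⊤}
  B3:   IN={a:0, c:+; rest ⊤}   OUT={a:0, c:0, d:+; rest ⊤}
  B4:   IN={a:0; rest ⊤}   OUT={a:0; rest ⊤}

Merge at B1: IN[B1] = OUT[B0] ⊔ OUT[B2] = {a: ⊤, b: ⊤, c: ⊤, d: ⊤, e: ⊤, f: ⊤}
Applying B1's transfer function to that IN value gives OUT[B1] (row B1 above).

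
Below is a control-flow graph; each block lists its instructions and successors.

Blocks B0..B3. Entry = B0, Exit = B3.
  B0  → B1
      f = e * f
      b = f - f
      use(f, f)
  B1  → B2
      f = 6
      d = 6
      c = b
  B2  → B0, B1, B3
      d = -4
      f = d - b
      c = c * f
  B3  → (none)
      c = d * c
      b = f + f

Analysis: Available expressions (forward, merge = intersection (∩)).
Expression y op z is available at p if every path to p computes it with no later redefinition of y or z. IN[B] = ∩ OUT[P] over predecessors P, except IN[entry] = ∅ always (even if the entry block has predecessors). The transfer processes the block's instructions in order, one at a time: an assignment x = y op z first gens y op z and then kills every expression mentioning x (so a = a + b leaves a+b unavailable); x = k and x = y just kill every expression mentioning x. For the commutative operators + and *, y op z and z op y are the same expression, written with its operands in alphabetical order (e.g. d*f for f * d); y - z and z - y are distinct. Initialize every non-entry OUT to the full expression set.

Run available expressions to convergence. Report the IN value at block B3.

Answer: {d-b}

Derivation:
Per-block solution:
  B0:  IN={}  OUT={f-f}
  B1:  IN={}  OUT={}
  B2:  IN={}  OUT={d-b}
  B3:  IN={d-b}  OUT={f+f}

Merge at B3: IN[B3] = OUT[B2] = {d-b}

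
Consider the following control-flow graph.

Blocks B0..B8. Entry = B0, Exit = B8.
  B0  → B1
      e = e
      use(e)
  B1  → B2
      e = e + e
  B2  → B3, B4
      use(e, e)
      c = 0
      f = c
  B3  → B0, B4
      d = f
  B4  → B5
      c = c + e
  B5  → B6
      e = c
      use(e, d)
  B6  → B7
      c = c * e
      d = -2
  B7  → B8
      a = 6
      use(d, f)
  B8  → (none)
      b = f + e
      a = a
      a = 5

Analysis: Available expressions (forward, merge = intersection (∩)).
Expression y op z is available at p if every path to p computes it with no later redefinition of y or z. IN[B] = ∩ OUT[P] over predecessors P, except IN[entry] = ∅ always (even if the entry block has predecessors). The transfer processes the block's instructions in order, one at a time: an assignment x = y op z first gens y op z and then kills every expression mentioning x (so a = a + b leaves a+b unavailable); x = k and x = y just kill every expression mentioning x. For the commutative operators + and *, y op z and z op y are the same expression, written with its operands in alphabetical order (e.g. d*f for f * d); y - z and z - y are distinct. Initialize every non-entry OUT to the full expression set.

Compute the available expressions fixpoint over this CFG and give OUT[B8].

Answer: {e+f}

Trace:
Converged values:
  B0:  IN={}  OUT={}
  B1:  IN={}  OUT={}
  B2:  IN={}  OUT={}
  B3:  IN={}  OUT={}
  B4:  IN={}  OUT={}
  B5:  IN={}  OUT={}
  B6:  IN={}  OUT={}
  B7:  IN={}  OUT={}
  B8:  IN={}  OUT={e+f}

Merge at B8: IN[B8] = OUT[B7] = {}
Applying B8's transfer function to that IN value gives OUT[B8] (row B8 above).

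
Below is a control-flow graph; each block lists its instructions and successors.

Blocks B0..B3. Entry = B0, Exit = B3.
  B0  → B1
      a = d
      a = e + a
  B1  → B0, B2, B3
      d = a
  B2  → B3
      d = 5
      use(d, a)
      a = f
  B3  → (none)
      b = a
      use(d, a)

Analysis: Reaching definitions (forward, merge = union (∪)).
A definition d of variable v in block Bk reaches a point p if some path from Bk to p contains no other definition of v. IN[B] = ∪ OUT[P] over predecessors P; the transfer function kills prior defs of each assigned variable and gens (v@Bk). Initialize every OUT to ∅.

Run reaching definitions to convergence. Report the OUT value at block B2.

Answer: {a@B2, d@B2}

Derivation:
Converged values:
  B0: | IN={a@B0, d@B1} | OUT={a@B0, d@B1}
  B1: | IN={a@B0, d@B1} | OUT={a@B0, d@B1}
  B2: | IN={a@B0, d@B1} | OUT={a@B2, d@B2}
  B3: | IN={a@B0, a@B2, d@B1, d@B2} | OUT={a@B0, a@B2, b@B3, d@B1, d@B2}

Merge at B2: IN[B2] = OUT[B1] = {a@B0, d@B1}
Applying B2's transfer function to that IN value gives OUT[B2] (row B2 above).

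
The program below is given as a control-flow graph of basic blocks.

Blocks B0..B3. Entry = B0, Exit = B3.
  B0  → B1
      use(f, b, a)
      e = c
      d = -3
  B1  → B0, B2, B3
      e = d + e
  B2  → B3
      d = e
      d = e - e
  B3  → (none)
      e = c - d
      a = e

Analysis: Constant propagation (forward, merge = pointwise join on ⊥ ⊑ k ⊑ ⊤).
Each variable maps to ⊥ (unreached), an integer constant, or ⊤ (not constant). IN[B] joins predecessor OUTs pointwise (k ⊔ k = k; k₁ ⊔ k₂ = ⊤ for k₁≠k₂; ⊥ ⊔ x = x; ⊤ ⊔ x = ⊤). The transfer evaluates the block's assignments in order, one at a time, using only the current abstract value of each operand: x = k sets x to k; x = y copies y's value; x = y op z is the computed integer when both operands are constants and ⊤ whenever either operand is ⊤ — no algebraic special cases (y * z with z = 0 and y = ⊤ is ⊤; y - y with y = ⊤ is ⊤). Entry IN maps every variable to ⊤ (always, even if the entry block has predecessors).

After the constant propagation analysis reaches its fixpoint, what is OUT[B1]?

Per-block solution:
  B0:   IN=(all ⊤)   OUT={d:-3; rest ⊤}
  B1:   IN={d:-3; rest ⊤}   OUT={d:-3; rest ⊤}
  B2:   IN={d:-3; rest ⊤}   OUT=(all ⊤)
  B3:   IN=(all ⊤)   OUT=(all ⊤)

Merge at B1: IN[B1] = OUT[B0] = {a: ⊤, b: ⊤, c: ⊤, d: -3, e: ⊤, f: ⊤}
Applying B1's transfer function to that IN value gives OUT[B1] (row B1 above).

Answer: {a: ⊤, b: ⊤, c: ⊤, d: -3, e: ⊤, f: ⊤}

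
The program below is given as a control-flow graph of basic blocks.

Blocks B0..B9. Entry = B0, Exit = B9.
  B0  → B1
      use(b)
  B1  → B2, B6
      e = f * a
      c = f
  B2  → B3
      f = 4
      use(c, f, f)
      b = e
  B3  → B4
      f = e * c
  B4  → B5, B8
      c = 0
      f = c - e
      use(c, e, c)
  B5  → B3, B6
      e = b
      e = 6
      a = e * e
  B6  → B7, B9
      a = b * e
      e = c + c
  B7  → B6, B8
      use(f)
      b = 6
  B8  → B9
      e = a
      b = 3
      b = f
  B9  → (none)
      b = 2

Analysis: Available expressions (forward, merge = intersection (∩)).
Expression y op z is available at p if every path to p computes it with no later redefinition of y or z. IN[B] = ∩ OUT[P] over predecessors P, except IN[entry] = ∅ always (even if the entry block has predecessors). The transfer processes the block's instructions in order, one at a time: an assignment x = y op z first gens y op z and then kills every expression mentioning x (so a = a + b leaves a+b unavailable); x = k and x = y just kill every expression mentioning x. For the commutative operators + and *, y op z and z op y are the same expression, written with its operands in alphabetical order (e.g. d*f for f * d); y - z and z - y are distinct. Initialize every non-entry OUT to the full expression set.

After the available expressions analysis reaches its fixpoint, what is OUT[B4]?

Answer: {c-e}

Derivation:
Converged values:
  B0:  IN={}  OUT={}
  B1:  IN={}  OUT={a*f}
  B2:  IN={a*f}  OUT={}
  B3:  IN={}  OUT={c*e}
  B4:  IN={c*e}  OUT={c-e}
  B5:  IN={c-e}  OUT={e*e}
  B6:  IN={}  OUT={c+c}
  B7:  IN={c+c}  OUT={c+c}
  B8:  IN={}  OUT={}
  B9:  IN={}  OUT={}

Merge at B4: IN[B4] = OUT[B3] = {c*e}
Applying B4's transfer function to that IN value gives OUT[B4] (row B4 above).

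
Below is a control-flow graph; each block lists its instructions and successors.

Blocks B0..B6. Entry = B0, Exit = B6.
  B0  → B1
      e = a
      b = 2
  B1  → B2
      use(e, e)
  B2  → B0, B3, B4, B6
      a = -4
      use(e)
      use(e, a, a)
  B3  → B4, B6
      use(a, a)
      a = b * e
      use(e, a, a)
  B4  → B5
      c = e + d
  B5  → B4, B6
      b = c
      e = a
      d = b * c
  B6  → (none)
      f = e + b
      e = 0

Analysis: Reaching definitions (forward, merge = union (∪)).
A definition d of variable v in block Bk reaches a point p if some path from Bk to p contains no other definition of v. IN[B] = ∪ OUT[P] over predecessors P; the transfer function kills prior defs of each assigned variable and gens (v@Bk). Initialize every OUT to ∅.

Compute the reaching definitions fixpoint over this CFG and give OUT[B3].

Converged values:
  B0: | IN={a@B2, b@B0, e@B0} | OUT={a@B2, b@B0, e@B0}
  B1: | IN={a@B2, b@B0, e@B0} | OUT={a@B2, b@B0, e@B0}
  B2: | IN={a@B2, b@B0, e@B0} | OUT={a@B2, b@B0, e@B0}
  B3: | IN={a@B2, b@B0, e@B0} | OUT={a@B3, b@B0, e@B0}
  B4: | IN={a@B2, a@B3, b@B0, b@B5, c@B4, d@B5, e@B0, e@B5} | OUT={a@B2, a@B3, b@B0, b@B5, c@B4, d@B5, e@B0, e@B5}
  B5: | IN={a@B2, a@B3, b@B0, b@B5, c@B4, d@B5, e@B0, e@B5} | OUT={a@B2, a@B3, b@B5, c@B4, d@B5, e@B5}
  B6: | IN={a@B2, a@B3, b@B0, b@B5, c@B4, d@B5, e@B0, e@B5} | OUT={a@B2, a@B3, b@B0, b@B5, c@B4, d@B5, e@B6, f@B6}

Merge at B3: IN[B3] = OUT[B2] = {a@B2, b@B0, e@B0}
Applying B3's transfer function to that IN value gives OUT[B3] (row B3 above).

Answer: {a@B3, b@B0, e@B0}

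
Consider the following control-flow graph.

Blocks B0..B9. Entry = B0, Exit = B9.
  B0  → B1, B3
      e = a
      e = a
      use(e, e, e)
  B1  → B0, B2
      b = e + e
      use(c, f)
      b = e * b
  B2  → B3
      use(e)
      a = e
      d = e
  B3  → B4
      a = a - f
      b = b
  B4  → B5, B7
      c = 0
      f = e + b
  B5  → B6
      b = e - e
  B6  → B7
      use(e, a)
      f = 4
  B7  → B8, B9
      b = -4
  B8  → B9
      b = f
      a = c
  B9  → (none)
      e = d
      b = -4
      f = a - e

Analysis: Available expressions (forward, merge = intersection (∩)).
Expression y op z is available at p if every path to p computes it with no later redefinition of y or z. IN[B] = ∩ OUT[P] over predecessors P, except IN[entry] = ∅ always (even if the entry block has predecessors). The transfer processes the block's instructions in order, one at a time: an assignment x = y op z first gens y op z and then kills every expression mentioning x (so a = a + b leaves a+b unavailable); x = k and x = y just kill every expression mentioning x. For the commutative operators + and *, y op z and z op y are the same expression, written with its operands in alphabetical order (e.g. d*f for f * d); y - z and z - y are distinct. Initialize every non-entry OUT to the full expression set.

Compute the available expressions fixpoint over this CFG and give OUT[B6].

Answer: {e-e}

Derivation:
Per-block solution:
  B0:  IN={}  OUT={}
  B1:  IN={}  OUT={e+e}
  B2:  IN={e+e}  OUT={e+e}
  B3:  IN={}  OUT={}
  B4:  IN={}  OUT={b+e}
  B5:  IN={b+e}  OUT={e-e}
  B6:  IN={e-e}  OUT={e-e}
  B7:  IN={}  OUT={}
  B8:  IN={}  OUT={}
  B9:  IN={}  OUT={a-e}

Merge at B6: IN[B6] = OUT[B5] = {e-e}
Applying B6's transfer function to that IN value gives OUT[B6] (row B6 above).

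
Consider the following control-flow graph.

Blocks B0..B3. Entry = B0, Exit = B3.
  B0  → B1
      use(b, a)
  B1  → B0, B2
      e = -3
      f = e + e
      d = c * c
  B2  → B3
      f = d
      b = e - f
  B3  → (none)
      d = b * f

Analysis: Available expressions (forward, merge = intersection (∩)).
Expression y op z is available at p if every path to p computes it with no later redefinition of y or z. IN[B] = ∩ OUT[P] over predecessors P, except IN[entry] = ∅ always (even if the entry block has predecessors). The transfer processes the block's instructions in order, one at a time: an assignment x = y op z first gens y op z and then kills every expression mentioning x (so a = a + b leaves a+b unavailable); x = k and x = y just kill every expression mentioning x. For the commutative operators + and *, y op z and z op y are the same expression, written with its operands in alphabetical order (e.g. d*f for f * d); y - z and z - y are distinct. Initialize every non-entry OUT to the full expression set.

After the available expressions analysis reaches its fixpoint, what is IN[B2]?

Per-block solution:
  B0:  IN={}  OUT={}
  B1:  IN={}  OUT={c*c, e+e}
  B2:  IN={c*c, e+e}  OUT={c*c, e+e, e-f}
  B3:  IN={c*c, e+e, e-f}  OUT={b*f, c*c, e+e, e-f}

Merge at B2: IN[B2] = OUT[B1] = {c*c, e+e}

Answer: {c*c, e+e}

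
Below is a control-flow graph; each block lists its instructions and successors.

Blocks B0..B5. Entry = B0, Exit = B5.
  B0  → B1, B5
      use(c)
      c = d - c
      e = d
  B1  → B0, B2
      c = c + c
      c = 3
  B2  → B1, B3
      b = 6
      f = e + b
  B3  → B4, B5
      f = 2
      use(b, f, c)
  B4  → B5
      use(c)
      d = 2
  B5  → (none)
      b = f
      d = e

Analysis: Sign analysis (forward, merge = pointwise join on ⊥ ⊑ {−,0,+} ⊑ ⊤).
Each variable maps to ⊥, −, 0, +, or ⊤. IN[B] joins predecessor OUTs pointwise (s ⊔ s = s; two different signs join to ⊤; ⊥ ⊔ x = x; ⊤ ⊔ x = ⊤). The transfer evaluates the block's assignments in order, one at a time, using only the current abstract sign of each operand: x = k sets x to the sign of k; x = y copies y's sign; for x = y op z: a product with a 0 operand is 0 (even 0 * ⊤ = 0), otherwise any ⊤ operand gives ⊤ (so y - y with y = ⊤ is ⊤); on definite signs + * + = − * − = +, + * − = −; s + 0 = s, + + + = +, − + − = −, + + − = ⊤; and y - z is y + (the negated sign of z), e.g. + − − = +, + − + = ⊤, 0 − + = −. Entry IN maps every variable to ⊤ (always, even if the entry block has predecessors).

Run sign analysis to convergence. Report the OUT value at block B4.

Answer: {a: ⊤, b: +, c: +, d: +, e: ⊤, f: +}

Working:
Per-block solution:
  B0: | IN=(all ⊤) | OUT=(all ⊤)
  B1: | IN=(all ⊤) | OUT={c:+; rest ⊤}
  B2: | IN={c:+; rest ⊤} | OUT={b:+, c:+; rest ⊤}
  B3: | IN={b:+, c:+; rest ⊤} | OUT={b:+, c:+, f:+; rest ⊤}
  B4: | IN={b:+, c:+, f:+; rest ⊤} | OUT={b:+, c:+, d:+, f:+; rest ⊤}
  B5: | IN=(all ⊤) | OUT=(all ⊤)

Merge at B4: IN[B4] = OUT[B3] = {a: ⊤, b: +, c: +, d: ⊤, e: ⊤, f: +}
Applying B4's transfer function to that IN value gives OUT[B4] (row B4 above).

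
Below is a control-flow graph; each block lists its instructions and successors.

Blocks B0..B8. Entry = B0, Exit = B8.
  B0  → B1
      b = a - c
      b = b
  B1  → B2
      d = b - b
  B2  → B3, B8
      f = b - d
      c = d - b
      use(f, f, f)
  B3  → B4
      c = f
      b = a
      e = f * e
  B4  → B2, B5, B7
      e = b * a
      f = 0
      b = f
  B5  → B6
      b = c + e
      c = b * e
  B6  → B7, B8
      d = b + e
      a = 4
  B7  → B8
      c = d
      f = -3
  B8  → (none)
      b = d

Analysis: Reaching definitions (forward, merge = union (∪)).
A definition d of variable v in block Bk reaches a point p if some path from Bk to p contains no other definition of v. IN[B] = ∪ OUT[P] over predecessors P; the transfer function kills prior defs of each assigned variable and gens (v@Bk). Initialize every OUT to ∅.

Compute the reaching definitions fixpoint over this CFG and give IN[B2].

Answer: {b@B0, b@B4, c@B3, d@B1, e@B4, f@B4}

Working:
Converged values:
  B0:  IN={}  OUT={b@B0}
  B1:  IN={b@B0}  OUT={b@B0, d@B1}
  B2:  IN={b@B0, b@B4, c@B3, d@B1, e@B4, f@B4}  OUT={b@B0, b@B4, c@B2, d@B1, e@B4, f@B2}
  B3:  IN={b@B0, b@B4, c@B2, d@B1, e@B4, f@B2}  OUT={b@B3, c@B3, d@B1, e@B3, f@B2}
  B4:  IN={b@B3, c@B3, d@B1, e@B3, f@B2}  OUT={b@B4, c@B3, d@B1, e@B4, f@B4}
  B5:  IN={b@B4, c@B3, d@B1, e@B4, f@B4}  OUT={b@B5, c@B5, d@B1, e@B4, f@B4}
  B6:  IN={b@B5, c@B5, d@B1, e@B4, f@B4}  OUT={a@B6, b@B5, c@B5, d@B6, e@B4, f@B4}
  B7:  IN={a@B6, b@B4, b@B5, c@B3, c@B5, d@B1, d@B6, e@B4, f@B4}  OUT={a@B6, b@B4, b@B5, c@B7, d@B1, d@B6, e@B4, f@B7}
  B8:  IN={a@B6, b@B0, b@B4, b@B5, c@B2, c@B5, c@B7, d@B1, d@B6, e@B4, f@B2, f@B4, f@B7}  OUT={a@B6, b@B8, c@B2, c@B5, c@B7, d@B1, d@B6, e@B4, f@B2, f@B4, f@B7}

Merge at B2: IN[B2] = OUT[B1] ⊔ OUT[B4] = {b@B0, b@B4, c@B3, d@B1, e@B4, f@B4}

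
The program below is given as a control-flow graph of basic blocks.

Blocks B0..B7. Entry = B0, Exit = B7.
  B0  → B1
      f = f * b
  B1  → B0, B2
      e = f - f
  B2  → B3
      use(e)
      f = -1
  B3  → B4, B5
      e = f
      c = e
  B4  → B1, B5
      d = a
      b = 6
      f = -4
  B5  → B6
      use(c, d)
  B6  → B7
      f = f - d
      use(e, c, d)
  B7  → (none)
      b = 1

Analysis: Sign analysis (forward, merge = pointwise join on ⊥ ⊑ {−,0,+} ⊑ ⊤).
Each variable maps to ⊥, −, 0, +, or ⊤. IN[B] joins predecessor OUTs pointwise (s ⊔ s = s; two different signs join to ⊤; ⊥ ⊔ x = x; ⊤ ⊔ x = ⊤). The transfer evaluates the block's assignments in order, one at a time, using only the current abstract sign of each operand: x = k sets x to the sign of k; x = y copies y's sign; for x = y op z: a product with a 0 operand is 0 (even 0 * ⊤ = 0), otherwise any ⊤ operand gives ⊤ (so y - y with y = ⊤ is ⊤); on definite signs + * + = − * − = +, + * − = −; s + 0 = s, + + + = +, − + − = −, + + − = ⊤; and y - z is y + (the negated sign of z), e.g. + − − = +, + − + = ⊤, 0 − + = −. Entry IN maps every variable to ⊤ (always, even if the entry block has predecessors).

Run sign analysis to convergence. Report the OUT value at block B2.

Answer: {a: ⊤, b: ⊤, c: ⊤, d: ⊤, e: ⊤, f: -}

Working:
Per-block solution:
  B0:   IN=(all ⊤)   OUT=(all ⊤)
  B1:   IN=(all ⊤)   OUT=(all ⊤)
  B2:   IN=(all ⊤)   OUT={f:-; rest ⊤}
  B3:   IN={f:-; rest ⊤}   OUT={c:-, e:-, f:-; rest ⊤}
  B4:   IN={c:-, e:-, f:-; rest ⊤}   OUT={b:+, c:-, e:-, f:-; rest ⊤}
  B5:   IN={c:-, e:-, f:-; rest ⊤}   OUT={c:-, e:-, f:-; rest ⊤}
  B6:   IN={c:-, e:-, f:-; rest ⊤}   OUT={c:-, e:-; rest ⊤}
  B7:   IN={c:-, e:-; rest ⊤}   OUT={b:+, c:-, e:-; rest ⊤}

Merge at B2: IN[B2] = OUT[B1] = {a: ⊤, b: ⊤, c: ⊤, d: ⊤, e: ⊤, f: ⊤}
Applying B2's transfer function to that IN value gives OUT[B2] (row B2 above).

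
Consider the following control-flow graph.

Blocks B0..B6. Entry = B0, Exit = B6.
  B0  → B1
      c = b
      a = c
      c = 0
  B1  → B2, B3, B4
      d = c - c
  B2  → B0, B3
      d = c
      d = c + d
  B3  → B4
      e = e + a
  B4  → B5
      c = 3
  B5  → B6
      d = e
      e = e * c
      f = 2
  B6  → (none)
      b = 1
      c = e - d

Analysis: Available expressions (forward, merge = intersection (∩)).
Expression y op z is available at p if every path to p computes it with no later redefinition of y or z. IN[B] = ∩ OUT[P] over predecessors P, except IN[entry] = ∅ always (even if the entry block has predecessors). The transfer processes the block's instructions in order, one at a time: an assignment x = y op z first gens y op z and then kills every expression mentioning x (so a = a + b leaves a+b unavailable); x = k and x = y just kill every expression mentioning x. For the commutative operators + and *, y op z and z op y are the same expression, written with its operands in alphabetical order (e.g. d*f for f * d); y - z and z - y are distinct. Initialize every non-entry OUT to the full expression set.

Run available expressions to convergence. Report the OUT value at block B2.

Fixpoint table:
  B0:   IN={}   OUT={}
  B1:   IN={}   OUT={c-c}
  B2:   IN={c-c}   OUT={c-c}
  B3:   IN={c-c}   OUT={c-c}
  B4:   IN={c-c}   OUT={}
  B5:   IN={}   OUT={}
  B6:   IN={}   OUT={e-d}

Merge at B2: IN[B2] = OUT[B1] = {c-c}
Applying B2's transfer function to that IN value gives OUT[B2] (row B2 above).

Answer: {c-c}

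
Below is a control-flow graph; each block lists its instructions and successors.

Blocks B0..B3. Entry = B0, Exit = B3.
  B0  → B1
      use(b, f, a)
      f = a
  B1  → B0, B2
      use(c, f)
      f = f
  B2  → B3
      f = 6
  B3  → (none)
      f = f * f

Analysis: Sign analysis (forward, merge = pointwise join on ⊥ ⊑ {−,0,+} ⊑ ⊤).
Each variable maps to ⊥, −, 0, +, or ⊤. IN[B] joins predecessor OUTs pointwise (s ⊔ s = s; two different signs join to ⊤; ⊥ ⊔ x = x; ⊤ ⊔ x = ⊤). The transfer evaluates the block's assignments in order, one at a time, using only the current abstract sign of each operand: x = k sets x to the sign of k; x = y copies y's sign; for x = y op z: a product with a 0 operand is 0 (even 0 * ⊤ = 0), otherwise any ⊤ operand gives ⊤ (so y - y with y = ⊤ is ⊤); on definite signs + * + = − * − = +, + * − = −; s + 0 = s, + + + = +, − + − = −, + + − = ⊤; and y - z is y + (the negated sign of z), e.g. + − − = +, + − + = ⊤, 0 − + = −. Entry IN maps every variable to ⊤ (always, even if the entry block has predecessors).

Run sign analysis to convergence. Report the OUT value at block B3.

Answer: {a: ⊤, b: ⊤, c: ⊤, d: ⊤, e: ⊤, f: +}

Working:
Converged values:
  B0: | IN=(all ⊤) | OUT=(all ⊤)
  B1: | IN=(all ⊤) | OUT=(all ⊤)
  B2: | IN=(all ⊤) | OUT={f:+; rest ⊤}
  B3: | IN={f:+; rest ⊤} | OUT={f:+; rest ⊤}

Merge at B3: IN[B3] = OUT[B2] = {a: ⊤, b: ⊤, c: ⊤, d: ⊤, e: ⊤, f: +}
Applying B3's transfer function to that IN value gives OUT[B3] (row B3 above).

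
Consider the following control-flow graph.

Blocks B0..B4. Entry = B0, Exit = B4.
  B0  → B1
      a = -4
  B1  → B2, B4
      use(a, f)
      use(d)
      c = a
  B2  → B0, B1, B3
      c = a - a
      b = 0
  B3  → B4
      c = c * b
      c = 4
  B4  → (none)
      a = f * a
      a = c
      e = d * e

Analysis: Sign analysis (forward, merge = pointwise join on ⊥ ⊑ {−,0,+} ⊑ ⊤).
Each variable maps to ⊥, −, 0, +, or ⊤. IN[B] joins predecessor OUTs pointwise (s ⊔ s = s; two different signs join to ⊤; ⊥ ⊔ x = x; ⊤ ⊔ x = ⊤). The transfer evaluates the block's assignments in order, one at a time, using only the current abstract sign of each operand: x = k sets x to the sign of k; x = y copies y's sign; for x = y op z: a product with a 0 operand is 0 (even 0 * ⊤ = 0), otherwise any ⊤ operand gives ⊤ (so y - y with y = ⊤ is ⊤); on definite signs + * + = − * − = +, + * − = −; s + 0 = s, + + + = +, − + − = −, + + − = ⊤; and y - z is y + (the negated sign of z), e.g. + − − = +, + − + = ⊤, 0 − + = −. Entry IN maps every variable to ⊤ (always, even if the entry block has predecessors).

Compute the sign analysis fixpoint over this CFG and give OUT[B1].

Converged values:
  B0: | IN=(all ⊤) | OUT={a:-; rest ⊤}
  B1: | IN={a:-; rest ⊤} | OUT={a:-, c:-; rest ⊤}
  B2: | IN={a:-, c:-; rest ⊤} | OUT={a:-, b:0; rest ⊤}
  B3: | IN={a:-, b:0; rest ⊤} | OUT={a:-, b:0, c:+; rest ⊤}
  B4: | IN={a:-; rest ⊤} | OUT=(all ⊤)

Merge at B1: IN[B1] = OUT[B0] ⊔ OUT[B2] = {a: -, b: ⊤, c: ⊤, d: ⊤, e: ⊤, f: ⊤}
Applying B1's transfer function to that IN value gives OUT[B1] (row B1 above).

Answer: {a: -, b: ⊤, c: -, d: ⊤, e: ⊤, f: ⊤}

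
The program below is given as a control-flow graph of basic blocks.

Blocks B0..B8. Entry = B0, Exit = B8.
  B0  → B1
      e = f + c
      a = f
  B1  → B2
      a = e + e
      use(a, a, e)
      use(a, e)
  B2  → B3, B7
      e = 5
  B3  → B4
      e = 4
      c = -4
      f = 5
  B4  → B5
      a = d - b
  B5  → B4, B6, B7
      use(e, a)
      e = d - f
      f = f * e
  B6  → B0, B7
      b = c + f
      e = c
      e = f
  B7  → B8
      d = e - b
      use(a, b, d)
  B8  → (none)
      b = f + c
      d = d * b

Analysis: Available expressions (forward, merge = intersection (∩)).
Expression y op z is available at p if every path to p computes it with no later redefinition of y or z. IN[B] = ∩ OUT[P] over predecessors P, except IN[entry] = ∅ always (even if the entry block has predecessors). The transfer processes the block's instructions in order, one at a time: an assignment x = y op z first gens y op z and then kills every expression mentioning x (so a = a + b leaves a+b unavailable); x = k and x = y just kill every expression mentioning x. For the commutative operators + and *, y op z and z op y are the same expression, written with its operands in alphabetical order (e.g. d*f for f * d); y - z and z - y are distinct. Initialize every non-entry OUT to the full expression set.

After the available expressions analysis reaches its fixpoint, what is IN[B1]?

Converged values:
  B0:  IN={}  OUT={c+f}
  B1:  IN={c+f}  OUT={c+f, e+e}
  B2:  IN={c+f, e+e}  OUT={c+f}
  B3:  IN={c+f}  OUT={}
  B4:  IN={}  OUT={d-b}
  B5:  IN={d-b}  OUT={d-b}
  B6:  IN={d-b}  OUT={c+f}
  B7:  IN={}  OUT={e-b}
  B8:  IN={e-b}  OUT={c+f}

Merge at B1: IN[B1] = OUT[B0] = {c+f}

Answer: {c+f}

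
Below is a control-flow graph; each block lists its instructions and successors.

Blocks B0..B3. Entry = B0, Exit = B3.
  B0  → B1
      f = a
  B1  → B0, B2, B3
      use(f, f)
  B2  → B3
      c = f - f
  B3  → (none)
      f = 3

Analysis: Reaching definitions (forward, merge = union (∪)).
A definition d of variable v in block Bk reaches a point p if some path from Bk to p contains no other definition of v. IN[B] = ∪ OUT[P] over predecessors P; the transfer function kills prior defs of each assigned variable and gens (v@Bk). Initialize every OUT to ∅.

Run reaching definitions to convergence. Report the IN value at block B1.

Answer: {f@B0}

Derivation:
Fixpoint table:
  B0:  IN={f@B0}  OUT={f@B0}
  B1:  IN={f@B0}  OUT={f@B0}
  B2:  IN={f@B0}  OUT={c@B2, f@B0}
  B3:  IN={c@B2, f@B0}  OUT={c@B2, f@B3}

Merge at B1: IN[B1] = OUT[B0] = {f@B0}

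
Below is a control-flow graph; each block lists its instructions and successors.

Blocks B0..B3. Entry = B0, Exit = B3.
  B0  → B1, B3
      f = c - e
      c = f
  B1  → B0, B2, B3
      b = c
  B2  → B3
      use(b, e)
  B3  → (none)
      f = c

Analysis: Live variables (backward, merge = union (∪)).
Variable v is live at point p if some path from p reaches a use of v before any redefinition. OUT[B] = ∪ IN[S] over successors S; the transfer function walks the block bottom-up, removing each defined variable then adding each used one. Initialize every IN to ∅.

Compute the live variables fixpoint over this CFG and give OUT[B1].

Answer: {b, c, e}

Working:
Per-block solution:
  B0:  IN={c, e}  OUT={c, e}
  B1:  IN={c, e}  OUT={b, c, e}
  B2:  IN={b, c, e}  OUT={c}
  B3:  IN={c}  OUT={}

Merge at B1: OUT[B1] = IN[B0] ⊔ IN[B2] ⊔ IN[B3] = {b, c, e}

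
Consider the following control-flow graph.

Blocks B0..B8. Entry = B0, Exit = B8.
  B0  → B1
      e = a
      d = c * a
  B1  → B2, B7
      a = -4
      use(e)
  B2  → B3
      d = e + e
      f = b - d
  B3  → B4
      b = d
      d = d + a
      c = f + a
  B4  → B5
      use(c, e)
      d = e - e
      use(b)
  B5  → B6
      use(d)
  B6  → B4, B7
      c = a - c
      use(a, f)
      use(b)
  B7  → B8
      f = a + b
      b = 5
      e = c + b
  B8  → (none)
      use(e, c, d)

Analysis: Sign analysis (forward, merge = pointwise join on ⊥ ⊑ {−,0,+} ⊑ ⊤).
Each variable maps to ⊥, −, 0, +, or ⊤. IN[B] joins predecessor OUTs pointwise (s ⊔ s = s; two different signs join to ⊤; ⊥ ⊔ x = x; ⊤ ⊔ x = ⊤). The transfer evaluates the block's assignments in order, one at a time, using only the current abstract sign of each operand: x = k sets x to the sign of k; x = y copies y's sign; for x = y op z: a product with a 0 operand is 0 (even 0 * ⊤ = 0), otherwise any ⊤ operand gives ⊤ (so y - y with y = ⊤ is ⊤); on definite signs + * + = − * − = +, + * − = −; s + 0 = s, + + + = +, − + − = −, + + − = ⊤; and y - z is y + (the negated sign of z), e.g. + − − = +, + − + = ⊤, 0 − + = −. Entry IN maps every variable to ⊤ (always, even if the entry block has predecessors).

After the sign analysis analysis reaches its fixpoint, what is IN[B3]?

Converged values:
  B0: | IN=(all ⊤) | OUT=(all ⊤)
  B1: | IN=(all ⊤) | OUT={a:-; rest ⊤}
  B2: | IN={a:-; rest ⊤} | OUT={a:-; rest ⊤}
  B3: | IN={a:-; rest ⊤} | OUT={a:-; rest ⊤}
  B4: | IN={a:-; rest ⊤} | OUT={a:-; rest ⊤}
  B5: | IN={a:-; rest ⊤} | OUT={a:-; rest ⊤}
  B6: | IN={a:-; rest ⊤} | OUT={a:-; rest ⊤}
  B7: | IN={a:-; rest ⊤} | OUT={a:-, b:+; rest ⊤}
  B8: | IN={a:-, b:+; rest ⊤} | OUT={a:-, b:+; rest ⊤}

Merge at B3: IN[B3] = OUT[B2] = {a: -, b: ⊤, c: ⊤, d: ⊤, e: ⊤, f: ⊤}

Answer: {a: -, b: ⊤, c: ⊤, d: ⊤, e: ⊤, f: ⊤}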